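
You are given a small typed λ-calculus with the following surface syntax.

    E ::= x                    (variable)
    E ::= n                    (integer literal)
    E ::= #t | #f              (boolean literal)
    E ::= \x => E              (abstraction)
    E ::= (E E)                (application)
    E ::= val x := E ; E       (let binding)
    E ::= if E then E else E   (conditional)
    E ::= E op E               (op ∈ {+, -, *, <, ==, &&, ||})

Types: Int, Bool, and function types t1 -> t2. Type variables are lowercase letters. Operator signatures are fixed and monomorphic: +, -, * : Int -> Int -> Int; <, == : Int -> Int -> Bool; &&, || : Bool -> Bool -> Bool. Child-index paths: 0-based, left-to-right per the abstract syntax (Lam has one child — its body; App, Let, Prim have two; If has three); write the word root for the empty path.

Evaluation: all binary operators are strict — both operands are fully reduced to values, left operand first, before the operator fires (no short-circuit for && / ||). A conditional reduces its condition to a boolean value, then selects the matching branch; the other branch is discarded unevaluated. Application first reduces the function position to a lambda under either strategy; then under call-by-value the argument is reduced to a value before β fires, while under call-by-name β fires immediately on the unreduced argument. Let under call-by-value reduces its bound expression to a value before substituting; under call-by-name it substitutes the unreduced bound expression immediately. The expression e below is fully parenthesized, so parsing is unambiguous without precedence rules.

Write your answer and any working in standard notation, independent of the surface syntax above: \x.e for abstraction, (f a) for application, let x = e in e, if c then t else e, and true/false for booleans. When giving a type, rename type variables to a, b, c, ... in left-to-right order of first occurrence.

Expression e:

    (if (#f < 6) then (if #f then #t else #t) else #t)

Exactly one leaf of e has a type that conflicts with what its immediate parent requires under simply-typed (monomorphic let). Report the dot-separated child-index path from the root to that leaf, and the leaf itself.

Answer: 0.0 : false

Working:
  unify Bool ~ Int
  FAIL: mismatch Bool ~ Int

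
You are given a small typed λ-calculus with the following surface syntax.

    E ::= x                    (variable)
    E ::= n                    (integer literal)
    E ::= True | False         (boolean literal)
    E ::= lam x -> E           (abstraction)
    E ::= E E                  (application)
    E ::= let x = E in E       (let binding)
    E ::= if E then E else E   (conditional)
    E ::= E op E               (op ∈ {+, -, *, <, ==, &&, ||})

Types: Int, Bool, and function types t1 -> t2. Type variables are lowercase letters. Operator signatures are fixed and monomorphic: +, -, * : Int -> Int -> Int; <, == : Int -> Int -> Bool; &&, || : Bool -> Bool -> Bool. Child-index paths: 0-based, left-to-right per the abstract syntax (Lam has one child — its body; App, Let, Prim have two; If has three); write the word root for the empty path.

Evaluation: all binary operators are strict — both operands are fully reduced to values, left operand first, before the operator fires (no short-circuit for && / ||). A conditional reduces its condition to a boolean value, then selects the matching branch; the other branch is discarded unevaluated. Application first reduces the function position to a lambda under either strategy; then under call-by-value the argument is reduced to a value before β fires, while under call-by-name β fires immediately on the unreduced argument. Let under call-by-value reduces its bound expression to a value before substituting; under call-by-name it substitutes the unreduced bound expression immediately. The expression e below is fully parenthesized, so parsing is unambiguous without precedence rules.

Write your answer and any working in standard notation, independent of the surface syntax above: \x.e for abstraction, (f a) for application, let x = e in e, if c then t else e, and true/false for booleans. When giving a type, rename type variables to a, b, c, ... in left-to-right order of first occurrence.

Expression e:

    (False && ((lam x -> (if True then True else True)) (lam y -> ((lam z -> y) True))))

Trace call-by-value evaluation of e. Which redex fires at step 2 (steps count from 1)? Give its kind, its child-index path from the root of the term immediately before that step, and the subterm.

Working:
step 0: (false && ((\x.(if true then true else true)) (\y.((\z.y) true))))
step 1: [beta@1] (false && (if true then true else true))
step 2: [if@1] (false && true)

Answer: if at 1 : (if true then true else true)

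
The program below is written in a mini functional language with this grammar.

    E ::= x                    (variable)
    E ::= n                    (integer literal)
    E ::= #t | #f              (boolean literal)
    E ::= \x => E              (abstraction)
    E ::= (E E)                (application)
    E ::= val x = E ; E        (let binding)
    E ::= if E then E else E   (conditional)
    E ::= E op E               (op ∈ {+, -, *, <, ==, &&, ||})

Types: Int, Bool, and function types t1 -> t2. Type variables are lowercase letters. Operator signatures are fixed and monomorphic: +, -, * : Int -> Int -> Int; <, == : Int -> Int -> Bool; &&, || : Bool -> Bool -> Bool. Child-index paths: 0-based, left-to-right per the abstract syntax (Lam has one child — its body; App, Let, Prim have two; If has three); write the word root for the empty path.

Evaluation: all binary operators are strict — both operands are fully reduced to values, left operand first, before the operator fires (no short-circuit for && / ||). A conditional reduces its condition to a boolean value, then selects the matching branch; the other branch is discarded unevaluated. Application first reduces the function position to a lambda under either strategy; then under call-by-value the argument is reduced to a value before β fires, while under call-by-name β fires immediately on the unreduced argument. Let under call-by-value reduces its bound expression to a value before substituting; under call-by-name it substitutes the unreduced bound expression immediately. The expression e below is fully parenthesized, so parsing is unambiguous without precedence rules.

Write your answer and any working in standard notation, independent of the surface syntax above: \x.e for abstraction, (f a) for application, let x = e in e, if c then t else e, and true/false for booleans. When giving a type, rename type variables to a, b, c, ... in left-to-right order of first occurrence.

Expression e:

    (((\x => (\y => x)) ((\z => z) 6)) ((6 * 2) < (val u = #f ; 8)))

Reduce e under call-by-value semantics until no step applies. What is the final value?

Trace:
step 0: (((\x.(\y.x)) ((\z.z) 6)) ((6 * 2) < (let u = false in 8)))
step 1: [beta@0.1] (((\x.(\y.x)) 6) ((6 * 2) < (let u = false in 8)))
step 2: [beta@0] ((\y.6) ((6 * 2) < (let u = false in 8)))
step 3: [delta@1.0] ((\y.6) (12 < (let u = false in 8)))
step 4: [let@1.1] ((\y.6) (12 < 8))
step 5: [delta@1] ((\y.6) false)
step 6: [beta@root] 6

Answer: 6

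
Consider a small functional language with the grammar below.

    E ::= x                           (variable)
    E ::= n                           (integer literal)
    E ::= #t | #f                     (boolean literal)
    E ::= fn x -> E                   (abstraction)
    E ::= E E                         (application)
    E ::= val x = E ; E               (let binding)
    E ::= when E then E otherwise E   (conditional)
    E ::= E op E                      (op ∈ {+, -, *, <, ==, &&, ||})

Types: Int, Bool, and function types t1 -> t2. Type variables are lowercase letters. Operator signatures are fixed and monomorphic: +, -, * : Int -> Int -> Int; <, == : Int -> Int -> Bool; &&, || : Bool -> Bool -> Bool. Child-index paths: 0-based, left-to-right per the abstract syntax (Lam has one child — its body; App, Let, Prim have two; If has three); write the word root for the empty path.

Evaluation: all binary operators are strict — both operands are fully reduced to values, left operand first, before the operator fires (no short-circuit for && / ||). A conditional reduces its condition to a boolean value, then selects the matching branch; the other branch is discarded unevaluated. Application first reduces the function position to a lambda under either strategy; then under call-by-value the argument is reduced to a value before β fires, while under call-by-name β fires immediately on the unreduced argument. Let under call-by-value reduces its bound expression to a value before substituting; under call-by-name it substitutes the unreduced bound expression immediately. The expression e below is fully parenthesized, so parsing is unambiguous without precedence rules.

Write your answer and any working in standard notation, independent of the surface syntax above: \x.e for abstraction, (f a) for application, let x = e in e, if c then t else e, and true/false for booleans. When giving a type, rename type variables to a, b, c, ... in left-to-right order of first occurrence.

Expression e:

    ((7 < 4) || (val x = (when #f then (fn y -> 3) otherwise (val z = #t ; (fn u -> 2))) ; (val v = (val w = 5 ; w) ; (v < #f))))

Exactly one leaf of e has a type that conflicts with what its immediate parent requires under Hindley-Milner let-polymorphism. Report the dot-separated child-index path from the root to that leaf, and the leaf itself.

Answer: 1.1.1.1 : false

Derivation:
  unify Int ~ Int
  unify Int ~ Int
  unify Bool ~ Bool
  unify Bool ~ Bool
\y._ : a -> Int
let z : Bool
\u._ : b -> Int
  unify a -> Int ~ b -> Int
  unify a ~ b
  unify Int ~ Int
let x : forall. b -> Int
let w : Int
w : Int
let v : Int
v : Int
  unify Int ~ Int
  unify Bool ~ Int
  FAIL: mismatch Bool ~ Int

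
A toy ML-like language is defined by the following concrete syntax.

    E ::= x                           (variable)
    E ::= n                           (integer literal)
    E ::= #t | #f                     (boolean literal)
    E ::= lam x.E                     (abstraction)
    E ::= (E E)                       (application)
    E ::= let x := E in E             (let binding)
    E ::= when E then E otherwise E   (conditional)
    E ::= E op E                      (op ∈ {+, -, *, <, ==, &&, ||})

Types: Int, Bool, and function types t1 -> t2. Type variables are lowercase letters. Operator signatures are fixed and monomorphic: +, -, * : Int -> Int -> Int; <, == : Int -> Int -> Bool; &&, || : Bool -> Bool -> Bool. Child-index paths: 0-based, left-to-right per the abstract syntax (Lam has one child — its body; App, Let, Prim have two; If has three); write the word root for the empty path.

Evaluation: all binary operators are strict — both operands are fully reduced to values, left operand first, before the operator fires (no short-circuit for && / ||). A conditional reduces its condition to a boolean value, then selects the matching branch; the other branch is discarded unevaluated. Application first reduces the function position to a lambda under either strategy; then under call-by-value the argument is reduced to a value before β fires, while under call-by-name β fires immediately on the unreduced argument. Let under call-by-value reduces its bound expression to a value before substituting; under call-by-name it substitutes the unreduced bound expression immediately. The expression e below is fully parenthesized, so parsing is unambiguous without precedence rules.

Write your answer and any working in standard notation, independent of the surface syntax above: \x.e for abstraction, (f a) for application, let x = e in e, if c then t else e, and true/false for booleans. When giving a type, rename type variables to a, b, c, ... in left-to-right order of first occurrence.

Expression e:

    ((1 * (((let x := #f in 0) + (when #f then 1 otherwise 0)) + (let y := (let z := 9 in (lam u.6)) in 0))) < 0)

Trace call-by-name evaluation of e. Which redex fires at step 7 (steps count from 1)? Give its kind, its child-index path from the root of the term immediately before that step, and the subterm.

Trace:
step 0: ((1 * (((let x = false in 0) + (if false then 1 else 0)) + (let y = (let z = 9 in (\u.6)) in 0))) < 0)
step 1: [let@0.1.0.0] ((1 * ((0 + (if false then 1 else 0)) + (let y = (let z = 9 in (\u.6)) in 0))) < 0)
step 2: [if@0.1.0.1] ((1 * ((0 + 0) + (let y = (let z = 9 in (\u.6)) in 0))) < 0)
step 3: [delta@0.1.0] ((1 * (0 + (let y = (let z = 9 in (\u.6)) in 0))) < 0)
step 4: [let@0.1.1] ((1 * (0 + 0)) < 0)
step 5: [delta@0.1] ((1 * 0) < 0)
step 6: [delta@0] (0 < 0)
step 7: [delta@root] false

Answer: delta at root : (0 < 0)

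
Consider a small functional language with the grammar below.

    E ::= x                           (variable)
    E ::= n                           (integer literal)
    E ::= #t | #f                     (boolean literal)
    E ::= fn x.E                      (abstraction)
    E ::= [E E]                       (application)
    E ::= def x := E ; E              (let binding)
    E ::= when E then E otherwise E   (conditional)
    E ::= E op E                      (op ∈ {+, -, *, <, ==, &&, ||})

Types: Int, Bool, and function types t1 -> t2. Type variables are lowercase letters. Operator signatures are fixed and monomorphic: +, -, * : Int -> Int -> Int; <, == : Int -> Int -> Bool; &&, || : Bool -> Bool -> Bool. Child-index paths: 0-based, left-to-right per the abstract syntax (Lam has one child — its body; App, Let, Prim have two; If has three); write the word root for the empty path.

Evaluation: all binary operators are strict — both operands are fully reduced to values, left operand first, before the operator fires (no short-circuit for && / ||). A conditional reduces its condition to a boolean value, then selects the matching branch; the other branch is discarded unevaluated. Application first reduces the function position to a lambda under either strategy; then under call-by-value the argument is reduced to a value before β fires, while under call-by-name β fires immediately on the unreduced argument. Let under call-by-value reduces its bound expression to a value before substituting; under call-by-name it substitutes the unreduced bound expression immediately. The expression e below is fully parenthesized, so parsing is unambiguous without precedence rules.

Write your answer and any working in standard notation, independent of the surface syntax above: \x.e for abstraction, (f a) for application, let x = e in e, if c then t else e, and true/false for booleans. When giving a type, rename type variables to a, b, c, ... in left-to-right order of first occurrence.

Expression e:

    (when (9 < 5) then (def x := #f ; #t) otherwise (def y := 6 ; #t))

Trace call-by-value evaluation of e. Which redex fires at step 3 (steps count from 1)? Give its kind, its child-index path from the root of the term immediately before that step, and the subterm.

Working:
step 0: (if (9 < 5) then (let x = false in true) else (let y = 6 in true))
step 1: [delta@0] (if false then (let x = false in true) else (let y = 6 in true))
step 2: [if@root] (let y = 6 in true)
step 3: [let@root] true

Answer: let at root : (let y = 6 in true)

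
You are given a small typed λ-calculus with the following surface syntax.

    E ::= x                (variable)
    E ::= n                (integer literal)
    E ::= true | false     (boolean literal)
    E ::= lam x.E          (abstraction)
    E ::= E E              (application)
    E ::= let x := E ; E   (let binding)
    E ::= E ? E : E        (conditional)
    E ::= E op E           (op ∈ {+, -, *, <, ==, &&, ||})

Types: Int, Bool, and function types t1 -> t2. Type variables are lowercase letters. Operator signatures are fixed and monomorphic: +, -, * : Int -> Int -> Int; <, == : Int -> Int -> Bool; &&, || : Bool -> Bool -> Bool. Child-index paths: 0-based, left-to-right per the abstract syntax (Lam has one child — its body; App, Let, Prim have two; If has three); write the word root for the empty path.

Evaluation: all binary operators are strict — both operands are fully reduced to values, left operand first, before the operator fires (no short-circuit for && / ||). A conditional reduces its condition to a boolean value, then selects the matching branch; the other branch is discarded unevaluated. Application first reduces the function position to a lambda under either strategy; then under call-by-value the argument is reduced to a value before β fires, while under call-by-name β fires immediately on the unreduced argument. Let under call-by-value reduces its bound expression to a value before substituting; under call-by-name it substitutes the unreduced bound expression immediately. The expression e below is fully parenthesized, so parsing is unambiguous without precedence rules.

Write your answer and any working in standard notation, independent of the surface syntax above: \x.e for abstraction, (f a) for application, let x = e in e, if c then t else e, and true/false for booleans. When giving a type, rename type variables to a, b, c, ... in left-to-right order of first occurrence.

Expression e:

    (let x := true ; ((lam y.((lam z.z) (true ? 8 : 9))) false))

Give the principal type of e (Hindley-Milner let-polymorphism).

Derivation:
let x : Bool
z : b
\z._ : b -> b
  unify Bool ~ Bool
  unify Int ~ Int
  unify b -> b ~ Int -> c
  unify b ~ Int
  unify Int ~ c
_ _ : Int
\y._ : a -> Int
  unify a -> Int ~ Bool -> d
  unify a ~ Bool
  unify Int ~ d
_ _ : Int

Answer: Int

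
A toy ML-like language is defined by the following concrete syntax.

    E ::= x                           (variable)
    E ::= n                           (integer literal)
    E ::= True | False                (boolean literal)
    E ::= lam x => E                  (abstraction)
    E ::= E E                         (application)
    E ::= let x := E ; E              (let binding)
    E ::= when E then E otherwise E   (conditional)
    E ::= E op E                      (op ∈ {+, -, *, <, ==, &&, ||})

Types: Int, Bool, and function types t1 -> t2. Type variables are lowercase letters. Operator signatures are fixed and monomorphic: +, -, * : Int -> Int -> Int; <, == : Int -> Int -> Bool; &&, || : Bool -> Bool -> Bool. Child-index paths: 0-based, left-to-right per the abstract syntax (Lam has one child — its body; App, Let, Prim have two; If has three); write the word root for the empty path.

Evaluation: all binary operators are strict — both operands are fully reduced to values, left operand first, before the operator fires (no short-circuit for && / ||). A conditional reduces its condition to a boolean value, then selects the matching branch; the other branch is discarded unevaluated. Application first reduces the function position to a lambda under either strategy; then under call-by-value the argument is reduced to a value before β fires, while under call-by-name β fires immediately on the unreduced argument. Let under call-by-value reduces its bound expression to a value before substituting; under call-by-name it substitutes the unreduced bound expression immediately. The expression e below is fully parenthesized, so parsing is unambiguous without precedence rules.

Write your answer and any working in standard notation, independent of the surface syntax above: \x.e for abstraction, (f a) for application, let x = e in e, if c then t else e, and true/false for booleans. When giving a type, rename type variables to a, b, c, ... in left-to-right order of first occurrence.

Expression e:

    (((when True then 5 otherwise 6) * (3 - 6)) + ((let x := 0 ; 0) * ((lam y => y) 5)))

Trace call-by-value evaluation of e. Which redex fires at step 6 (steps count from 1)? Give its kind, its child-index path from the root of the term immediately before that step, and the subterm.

Answer: delta at 1 : (0 * 5)

Derivation:
step 0: (((if true then 5 else 6) * (3 - 6)) + ((let x = 0 in 0) * ((\y.y) 5)))
step 1: [if@0.0] ((5 * (3 - 6)) + ((let x = 0 in 0) * ((\y.y) 5)))
step 2: [delta@0.1] ((5 * -3) + ((let x = 0 in 0) * ((\y.y) 5)))
step 3: [delta@0] (-15 + ((let x = 0 in 0) * ((\y.y) 5)))
step 4: [let@1.0] (-15 + (0 * ((\y.y) 5)))
step 5: [beta@1.1] (-15 + (0 * 5))
step 6: [delta@1] (-15 + 0)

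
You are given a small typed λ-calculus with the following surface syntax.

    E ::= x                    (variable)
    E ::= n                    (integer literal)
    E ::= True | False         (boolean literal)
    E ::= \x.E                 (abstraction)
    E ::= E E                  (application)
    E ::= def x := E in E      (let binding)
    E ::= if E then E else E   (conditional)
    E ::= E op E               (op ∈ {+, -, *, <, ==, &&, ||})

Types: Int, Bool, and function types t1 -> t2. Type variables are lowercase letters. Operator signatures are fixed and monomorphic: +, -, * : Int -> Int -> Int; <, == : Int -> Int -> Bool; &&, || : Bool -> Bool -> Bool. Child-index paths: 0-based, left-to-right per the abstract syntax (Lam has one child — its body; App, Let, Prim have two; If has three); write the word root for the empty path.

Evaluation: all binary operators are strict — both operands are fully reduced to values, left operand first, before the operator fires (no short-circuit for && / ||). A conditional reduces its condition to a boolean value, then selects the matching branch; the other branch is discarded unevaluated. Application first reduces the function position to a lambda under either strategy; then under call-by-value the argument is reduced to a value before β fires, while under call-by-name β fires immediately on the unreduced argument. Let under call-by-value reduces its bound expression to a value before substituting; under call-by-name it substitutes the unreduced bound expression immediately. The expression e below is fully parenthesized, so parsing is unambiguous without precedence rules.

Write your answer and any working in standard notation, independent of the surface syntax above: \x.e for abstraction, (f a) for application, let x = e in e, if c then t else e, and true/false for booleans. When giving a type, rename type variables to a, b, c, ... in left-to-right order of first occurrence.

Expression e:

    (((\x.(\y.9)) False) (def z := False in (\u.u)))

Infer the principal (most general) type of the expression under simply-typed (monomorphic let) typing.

Working:
\y._ : b -> Int
\x._ : a -> b -> Int
  unify a -> b -> Int ~ Bool -> c
  unify a ~ Bool
  unify b -> Int ~ c
_ _ : b -> Int
let z : Bool
u : d
\u._ : d -> d
  unify b -> Int ~ (d -> d) -> e
  unify b ~ d -> d
  unify Int ~ e
_ _ : Int

Answer: Int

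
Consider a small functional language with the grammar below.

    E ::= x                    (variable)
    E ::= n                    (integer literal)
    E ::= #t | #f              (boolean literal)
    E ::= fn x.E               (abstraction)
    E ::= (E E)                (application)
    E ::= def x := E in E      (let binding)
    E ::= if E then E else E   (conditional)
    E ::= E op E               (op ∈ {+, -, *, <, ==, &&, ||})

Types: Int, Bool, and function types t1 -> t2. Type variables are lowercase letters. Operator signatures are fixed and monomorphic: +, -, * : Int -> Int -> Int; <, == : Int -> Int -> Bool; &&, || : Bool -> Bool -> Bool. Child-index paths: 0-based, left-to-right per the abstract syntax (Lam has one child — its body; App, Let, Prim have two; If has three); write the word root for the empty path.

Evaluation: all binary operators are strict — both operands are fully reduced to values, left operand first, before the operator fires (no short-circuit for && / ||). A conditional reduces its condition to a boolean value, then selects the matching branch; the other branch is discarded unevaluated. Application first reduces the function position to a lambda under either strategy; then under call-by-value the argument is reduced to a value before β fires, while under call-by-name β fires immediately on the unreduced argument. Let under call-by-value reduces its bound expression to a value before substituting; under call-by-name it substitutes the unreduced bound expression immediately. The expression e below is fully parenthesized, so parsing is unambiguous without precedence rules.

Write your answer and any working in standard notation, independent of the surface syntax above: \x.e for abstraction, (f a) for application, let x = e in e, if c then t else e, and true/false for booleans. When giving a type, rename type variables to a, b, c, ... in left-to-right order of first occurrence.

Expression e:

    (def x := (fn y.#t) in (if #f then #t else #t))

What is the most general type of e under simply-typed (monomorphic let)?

Derivation:
\y._ : a -> Bool
let x : a -> Bool
  unify Bool ~ Bool
  unify Bool ~ Bool

Answer: Bool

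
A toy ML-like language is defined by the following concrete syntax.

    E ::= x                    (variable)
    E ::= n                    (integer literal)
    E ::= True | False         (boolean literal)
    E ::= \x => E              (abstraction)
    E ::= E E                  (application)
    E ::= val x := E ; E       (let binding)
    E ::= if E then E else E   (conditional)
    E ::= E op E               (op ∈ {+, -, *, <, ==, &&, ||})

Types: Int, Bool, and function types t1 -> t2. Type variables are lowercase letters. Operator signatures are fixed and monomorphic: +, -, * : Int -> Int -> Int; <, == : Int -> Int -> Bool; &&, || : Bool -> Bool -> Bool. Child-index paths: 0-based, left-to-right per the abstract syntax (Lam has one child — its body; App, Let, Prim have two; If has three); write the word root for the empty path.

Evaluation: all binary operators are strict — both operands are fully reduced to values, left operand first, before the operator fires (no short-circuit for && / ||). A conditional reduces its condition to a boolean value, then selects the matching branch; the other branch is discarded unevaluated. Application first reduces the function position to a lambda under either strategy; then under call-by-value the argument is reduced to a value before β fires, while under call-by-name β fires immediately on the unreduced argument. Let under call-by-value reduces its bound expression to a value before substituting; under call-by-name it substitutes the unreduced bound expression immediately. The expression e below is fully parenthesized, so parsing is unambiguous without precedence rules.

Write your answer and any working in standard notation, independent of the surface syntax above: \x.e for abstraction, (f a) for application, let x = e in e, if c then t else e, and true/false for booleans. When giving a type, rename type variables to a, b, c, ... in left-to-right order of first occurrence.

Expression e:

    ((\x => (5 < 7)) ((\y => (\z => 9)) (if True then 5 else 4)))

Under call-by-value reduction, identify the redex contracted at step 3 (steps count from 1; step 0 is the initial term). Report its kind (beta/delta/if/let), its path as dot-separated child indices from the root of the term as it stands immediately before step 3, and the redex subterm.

Derivation:
step 0: ((\x.(5 < 7)) ((\y.(\z.9)) (if true then 5 else 4)))
step 1: [if@1.1] ((\x.(5 < 7)) ((\y.(\z.9)) 5))
step 2: [beta@1] ((\x.(5 < 7)) (\z.9))
step 3: [beta@root] (5 < 7)

Answer: beta at root : ((\x.(5 < 7)) (\z.9))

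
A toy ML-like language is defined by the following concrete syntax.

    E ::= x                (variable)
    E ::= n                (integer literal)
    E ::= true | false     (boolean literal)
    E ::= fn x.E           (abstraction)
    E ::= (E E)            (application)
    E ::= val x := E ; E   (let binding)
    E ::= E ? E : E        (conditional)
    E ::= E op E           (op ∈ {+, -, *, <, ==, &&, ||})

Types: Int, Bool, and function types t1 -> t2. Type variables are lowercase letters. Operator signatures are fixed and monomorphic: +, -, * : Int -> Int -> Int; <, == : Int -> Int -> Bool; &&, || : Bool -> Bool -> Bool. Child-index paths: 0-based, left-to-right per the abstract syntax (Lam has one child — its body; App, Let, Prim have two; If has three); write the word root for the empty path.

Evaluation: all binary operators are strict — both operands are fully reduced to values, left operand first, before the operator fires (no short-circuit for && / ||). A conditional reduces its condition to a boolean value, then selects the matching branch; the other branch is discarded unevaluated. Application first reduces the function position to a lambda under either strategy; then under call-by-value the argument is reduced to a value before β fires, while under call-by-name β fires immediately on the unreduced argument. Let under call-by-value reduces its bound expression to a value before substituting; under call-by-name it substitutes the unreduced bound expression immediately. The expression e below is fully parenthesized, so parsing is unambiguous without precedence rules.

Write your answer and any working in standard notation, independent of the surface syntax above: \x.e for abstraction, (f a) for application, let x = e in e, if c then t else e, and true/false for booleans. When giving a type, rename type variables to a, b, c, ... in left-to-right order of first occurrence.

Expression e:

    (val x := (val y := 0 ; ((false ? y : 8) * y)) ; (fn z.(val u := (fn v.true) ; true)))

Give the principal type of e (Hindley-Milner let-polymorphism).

Derivation:
let y : Int
  unify Bool ~ Bool
y : Int
  unify Int ~ Int
  unify Int ~ Int
y : Int
  unify Int ~ Int
let x : Int
\v._ : b -> Bool
let u : forall. b -> Bool
\z._ : a -> Bool

Answer: a -> Bool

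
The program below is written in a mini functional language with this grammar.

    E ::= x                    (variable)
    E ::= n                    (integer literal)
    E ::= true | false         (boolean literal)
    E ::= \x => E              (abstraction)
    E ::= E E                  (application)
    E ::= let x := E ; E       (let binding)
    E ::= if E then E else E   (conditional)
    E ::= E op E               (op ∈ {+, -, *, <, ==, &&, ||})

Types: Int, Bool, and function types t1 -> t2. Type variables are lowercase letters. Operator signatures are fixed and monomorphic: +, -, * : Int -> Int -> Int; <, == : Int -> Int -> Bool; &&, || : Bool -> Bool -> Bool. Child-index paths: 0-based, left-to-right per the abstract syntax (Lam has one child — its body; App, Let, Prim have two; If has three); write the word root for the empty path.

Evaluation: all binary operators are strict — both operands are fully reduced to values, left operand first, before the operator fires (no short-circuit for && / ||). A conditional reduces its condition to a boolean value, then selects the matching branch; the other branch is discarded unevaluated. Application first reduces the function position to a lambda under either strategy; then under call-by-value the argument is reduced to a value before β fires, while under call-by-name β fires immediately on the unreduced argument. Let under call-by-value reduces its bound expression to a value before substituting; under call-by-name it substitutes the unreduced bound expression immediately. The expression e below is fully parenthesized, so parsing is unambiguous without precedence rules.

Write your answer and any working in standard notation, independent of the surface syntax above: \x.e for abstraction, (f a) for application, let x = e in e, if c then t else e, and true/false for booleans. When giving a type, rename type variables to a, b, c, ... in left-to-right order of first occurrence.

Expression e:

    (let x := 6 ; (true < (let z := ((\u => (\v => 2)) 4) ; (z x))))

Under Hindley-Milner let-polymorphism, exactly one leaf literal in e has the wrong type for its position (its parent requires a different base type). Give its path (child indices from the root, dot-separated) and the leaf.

Answer: 1.0 : true

Working:
let x : Int
  unify Bool ~ Int
  FAIL: mismatch Bool ~ Int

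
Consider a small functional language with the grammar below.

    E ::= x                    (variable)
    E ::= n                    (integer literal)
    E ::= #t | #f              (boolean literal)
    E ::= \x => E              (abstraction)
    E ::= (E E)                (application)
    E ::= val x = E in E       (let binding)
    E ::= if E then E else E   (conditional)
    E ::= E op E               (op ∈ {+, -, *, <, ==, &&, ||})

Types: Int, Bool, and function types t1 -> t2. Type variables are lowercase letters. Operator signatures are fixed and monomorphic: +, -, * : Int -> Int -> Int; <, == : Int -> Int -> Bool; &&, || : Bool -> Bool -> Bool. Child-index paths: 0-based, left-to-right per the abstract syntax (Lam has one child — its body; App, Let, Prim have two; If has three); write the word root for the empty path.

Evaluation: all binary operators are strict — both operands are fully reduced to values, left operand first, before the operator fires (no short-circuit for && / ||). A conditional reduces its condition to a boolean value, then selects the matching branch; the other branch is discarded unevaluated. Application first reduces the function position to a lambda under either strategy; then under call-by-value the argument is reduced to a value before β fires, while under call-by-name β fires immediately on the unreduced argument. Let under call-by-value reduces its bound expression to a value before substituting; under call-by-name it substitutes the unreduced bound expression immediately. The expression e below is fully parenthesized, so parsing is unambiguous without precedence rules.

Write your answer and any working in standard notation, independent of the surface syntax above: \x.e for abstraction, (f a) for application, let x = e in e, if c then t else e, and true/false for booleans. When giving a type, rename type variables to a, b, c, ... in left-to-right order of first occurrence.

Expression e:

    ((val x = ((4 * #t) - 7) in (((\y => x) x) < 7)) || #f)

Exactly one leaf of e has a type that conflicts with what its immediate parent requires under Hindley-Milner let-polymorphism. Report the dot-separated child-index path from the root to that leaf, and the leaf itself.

Working:
  unify Int ~ Int
  unify Bool ~ Int
  FAIL: mismatch Bool ~ Int

Answer: 0.0.0.1 : true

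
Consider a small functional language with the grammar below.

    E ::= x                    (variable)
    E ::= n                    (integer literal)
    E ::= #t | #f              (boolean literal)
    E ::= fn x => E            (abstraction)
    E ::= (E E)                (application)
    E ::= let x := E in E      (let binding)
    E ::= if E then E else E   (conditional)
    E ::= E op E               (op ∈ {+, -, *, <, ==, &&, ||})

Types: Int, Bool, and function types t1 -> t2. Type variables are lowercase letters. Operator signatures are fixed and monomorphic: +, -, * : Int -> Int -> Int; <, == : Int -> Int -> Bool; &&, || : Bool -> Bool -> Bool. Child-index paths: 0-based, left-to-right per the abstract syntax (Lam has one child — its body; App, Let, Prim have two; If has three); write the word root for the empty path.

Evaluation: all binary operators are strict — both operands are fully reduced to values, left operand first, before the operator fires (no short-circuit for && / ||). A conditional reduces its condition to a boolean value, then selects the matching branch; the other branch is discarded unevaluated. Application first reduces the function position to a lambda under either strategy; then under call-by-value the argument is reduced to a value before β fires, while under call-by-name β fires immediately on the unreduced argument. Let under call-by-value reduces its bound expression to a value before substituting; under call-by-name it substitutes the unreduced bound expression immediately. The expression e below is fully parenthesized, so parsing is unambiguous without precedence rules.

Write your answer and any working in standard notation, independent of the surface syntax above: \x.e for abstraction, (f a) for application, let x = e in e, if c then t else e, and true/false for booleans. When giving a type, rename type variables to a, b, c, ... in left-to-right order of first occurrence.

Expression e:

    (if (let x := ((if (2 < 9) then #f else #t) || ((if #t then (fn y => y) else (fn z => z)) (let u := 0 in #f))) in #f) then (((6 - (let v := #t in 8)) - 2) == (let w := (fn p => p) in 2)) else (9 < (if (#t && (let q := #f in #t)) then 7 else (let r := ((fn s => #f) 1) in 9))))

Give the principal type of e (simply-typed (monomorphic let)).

Working:
  unify Int ~ Int
  unify Int ~ Int
  unify Bool ~ Bool
  unify Bool ~ Bool
  unify Bool ~ Bool
  unify Bool ~ Bool
y : a
\y._ : a -> a
z : b
\z._ : b -> b
  unify a -> a ~ b -> b
  unify a ~ b
  unify b ~ b
let u : Int
  unify b -> b ~ Bool -> c
  unify b ~ Bool
  unify Bool ~ c
_ _ : Bool
  unify Bool ~ Bool
let x : Bool
  unify Bool ~ Bool
  unify Int ~ Int
let v : Bool
  unify Int ~ Int
  unify Int ~ Int
  unify Int ~ Int
  unify Int ~ Int
p : d
\p._ : d -> d
let w : d -> d
  unify Int ~ Int
  unify Int ~ Int
  unify Bool ~ Bool
let q : Bool
  unify Bool ~ Bool
  unify Bool ~ Bool
\s._ : e -> Bool
  unify e -> Bool ~ Int -> f
  unify e ~ Int
  unify Bool ~ f
_ _ : Bool
let r : Bool
  unify Int ~ Int
  unify Int ~ Int
  unify Bool ~ Bool

Answer: Bool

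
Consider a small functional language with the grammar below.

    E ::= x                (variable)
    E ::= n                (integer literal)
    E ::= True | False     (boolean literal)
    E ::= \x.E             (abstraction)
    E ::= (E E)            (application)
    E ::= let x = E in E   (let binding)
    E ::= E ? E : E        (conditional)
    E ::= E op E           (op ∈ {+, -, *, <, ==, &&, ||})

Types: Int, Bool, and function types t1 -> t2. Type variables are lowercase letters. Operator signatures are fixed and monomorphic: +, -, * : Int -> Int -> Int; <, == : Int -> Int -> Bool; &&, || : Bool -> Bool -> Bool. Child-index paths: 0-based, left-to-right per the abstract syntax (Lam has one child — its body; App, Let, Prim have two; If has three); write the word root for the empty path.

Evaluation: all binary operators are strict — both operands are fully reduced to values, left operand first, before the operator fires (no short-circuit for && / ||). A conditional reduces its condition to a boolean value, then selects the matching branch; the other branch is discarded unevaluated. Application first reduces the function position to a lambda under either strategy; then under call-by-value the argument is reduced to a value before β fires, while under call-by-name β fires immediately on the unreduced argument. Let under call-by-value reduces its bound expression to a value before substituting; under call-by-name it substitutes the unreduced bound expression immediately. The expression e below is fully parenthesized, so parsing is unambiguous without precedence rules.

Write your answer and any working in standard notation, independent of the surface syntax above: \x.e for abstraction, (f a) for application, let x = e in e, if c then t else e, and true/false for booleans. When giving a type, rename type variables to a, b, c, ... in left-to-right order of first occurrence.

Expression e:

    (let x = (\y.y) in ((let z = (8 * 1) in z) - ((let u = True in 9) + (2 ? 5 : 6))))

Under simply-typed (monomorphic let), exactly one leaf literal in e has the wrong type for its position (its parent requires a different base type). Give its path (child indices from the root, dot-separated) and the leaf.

Working:
y : a
\y._ : a -> a
let x : a -> a
  unify Int ~ Int
  unify Int ~ Int
let z : Int
z : Int
  unify Int ~ Int
let u : Bool
  unify Int ~ Int
  unify Int ~ Bool
  FAIL: mismatch Int ~ Bool

Answer: 1.1.1.0 : 2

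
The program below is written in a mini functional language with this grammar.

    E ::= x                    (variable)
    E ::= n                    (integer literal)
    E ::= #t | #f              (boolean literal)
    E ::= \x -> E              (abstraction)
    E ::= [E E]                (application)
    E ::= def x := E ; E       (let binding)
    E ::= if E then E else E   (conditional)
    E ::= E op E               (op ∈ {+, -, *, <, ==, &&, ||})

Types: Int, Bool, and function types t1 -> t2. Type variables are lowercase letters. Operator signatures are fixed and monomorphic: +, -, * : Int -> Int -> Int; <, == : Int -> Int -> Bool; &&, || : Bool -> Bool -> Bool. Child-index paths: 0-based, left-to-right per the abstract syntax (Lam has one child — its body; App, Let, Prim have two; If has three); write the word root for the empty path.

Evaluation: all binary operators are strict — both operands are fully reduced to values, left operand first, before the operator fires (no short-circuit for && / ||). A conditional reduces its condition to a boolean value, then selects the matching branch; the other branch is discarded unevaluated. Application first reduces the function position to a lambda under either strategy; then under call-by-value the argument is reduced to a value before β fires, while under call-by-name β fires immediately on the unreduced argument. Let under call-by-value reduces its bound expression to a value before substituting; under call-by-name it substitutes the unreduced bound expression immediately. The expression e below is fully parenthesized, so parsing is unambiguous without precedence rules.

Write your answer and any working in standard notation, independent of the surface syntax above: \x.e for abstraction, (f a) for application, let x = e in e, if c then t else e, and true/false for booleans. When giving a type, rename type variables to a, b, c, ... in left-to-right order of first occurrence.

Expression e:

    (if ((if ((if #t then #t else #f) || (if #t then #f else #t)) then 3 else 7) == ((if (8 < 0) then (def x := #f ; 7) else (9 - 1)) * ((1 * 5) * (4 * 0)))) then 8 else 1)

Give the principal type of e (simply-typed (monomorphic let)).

Answer: Int

Trace:
  unify Bool ~ Bool
  unify Bool ~ Bool
  unify Bool ~ Bool
  unify Bool ~ Bool
  unify Bool ~ Bool
  unify Bool ~ Bool
  unify Bool ~ Bool
  unify Int ~ Int
  unify Int ~ Int
  unify Int ~ Int
  unify Int ~ Int
  unify Bool ~ Bool
let x : Bool
  unify Int ~ Int
  unify Int ~ Int
  unify Int ~ Int
  unify Int ~ Int
  unify Int ~ Int
  unify Int ~ Int
  unify Int ~ Int
  unify Int ~ Int
  unify Int ~ Int
  unify Int ~ Int
  unify Int ~ Int
  unify Int ~ Int
  unify Bool ~ Bool
  unify Int ~ Int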